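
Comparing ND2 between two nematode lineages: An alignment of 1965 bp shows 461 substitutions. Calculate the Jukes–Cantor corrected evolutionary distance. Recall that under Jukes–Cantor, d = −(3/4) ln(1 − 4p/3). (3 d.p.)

p = 461/1965 ≈ 0.234606.
d = −(3/4) ln(1 − 4p/3) = −0.75 ln(1 − 0.312808) = −0.75 ln(0.687192)
  = −0.75 × (-0.375142) = 0.281357 substitutions/site.

0.281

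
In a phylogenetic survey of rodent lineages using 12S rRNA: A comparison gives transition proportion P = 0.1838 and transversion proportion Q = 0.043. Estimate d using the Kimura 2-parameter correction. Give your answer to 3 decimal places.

Under the Kimura two-parameter model, d = −½ ln(1 − 2P − Q) − ¼ ln(1 − 2Q).
1 − 2P − Q = 0.5894, giving −½ ln(0.5894) = 0.264325.
1 − 2Q = 0.914, giving −¼ ln(0.914) = 0.022481.
d = 0.264325 + 0.022481 = 0.286806.

0.287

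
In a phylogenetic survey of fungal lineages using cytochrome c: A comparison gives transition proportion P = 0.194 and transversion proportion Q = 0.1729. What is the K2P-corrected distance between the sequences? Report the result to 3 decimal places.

0.518

Under the Kimura two-parameter model, d = −½ ln(1 − 2P − Q) − ¼ ln(1 − 2Q).
1 − 2P − Q = 0.4391, giving −½ ln(0.4391) = 0.411514.
1 − 2Q = 0.6542, giving −¼ ln(0.6542) = 0.106086.
d = 0.411514 + 0.106086 = 0.517600.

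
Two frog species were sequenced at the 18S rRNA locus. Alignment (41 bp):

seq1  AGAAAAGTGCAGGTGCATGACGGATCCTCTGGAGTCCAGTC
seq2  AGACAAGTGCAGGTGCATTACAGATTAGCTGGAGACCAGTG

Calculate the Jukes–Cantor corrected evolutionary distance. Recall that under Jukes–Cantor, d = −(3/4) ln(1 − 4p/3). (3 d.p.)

0.226

The sequences differ at 8 of 41 sites (4, 19, 22, 26, 27, 28, 35, 41), so p = 8/41 ≈ 0.195122.
d = −(3/4) ln(1 − 4p/3) = −0.75 ln(1 − 0.260163) = −0.75 ln(0.739837)
  = −0.75 × (-0.301325) = 0.225994 substitutions/site.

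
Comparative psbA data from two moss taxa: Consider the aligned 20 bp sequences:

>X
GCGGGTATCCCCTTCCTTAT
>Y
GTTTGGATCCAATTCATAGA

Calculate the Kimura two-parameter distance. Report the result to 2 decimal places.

0.86

Of 20 sites, 2 differences are transitions and 8 are transversions, so P = 2/20 = 0.1 and Q = 8/20 = 0.4.
Under the Kimura two-parameter model, d = −½ ln(1 − 2P − Q) − ¼ ln(1 − 2Q).
1 − 2P − Q = 0.4, giving −½ ln(0.4) = 0.458145.
1 − 2Q = 0.2, giving −¼ ln(0.2) = 0.402359.
d = 0.458145 + 0.402359 = 0.860504.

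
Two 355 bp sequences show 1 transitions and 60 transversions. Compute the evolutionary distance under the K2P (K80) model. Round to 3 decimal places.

0.199

P = 1/355 ≈ 0.002817 and Q = 60/355 ≈ 0.169014.
Under the Kimura two-parameter model, d = −½ ln(1 − 2P − Q) − ¼ ln(1 − 2Q).
1 − 2P − Q = 0.825352, giving −½ ln(0.825352) = 0.095973.
1 − 2Q = 0.661972, giving −¼ ln(0.661972) = 0.103133.
d = 0.095973 + 0.103133 = 0.199106.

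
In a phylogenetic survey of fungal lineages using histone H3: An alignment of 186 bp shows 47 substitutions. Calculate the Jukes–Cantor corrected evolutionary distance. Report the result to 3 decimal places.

p = 47/186 ≈ 0.252688.
d = −(3/4) ln(1 − 4p/3) = −0.75 ln(1 − 0.336917) = −0.75 ln(0.663083)
  = −0.75 × (-0.410855) = 0.308141 substitutions/site.

0.308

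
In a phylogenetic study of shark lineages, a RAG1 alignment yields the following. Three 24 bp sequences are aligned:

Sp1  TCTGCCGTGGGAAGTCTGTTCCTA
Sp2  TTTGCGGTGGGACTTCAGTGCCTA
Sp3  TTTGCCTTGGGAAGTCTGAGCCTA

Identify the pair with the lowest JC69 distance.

Sp1 and Sp3

Sp1–Sp2: 6/24 differ, p = 0.250, d = 0.304.
Sp1–Sp3: 4/24 differ, p = 0.167, d = 0.188.
Sp2–Sp3: 6/24 differ, p = 0.250, d = 0.304.
The smallest distance is between Sp1 and Sp3.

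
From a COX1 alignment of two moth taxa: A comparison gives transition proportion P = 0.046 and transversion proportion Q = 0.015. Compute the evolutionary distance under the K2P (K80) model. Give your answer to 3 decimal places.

Under the Kimura two-parameter model, d = −½ ln(1 − 2P − Q) − ¼ ln(1 − 2Q).
1 − 2P − Q = 0.893, giving −½ ln(0.893) = 0.056584.
1 − 2Q = 0.97, giving −¼ ln(0.97) = 0.007615.
d = 0.056584 + 0.007615 = 0.064199.

0.064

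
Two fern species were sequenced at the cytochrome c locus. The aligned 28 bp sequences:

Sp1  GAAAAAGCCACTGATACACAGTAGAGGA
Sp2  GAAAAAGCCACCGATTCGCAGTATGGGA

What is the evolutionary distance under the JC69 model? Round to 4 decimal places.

0.2040

The sequences differ at 5 of 28 sites (12, 16, 18, 24, 25), so p = 5/28 ≈ 0.178571.
d = −(3/4) ln(1 − 4p/3) = −0.75 ln(1 − 0.238095) = −0.75 ln(0.761905)
  = −0.75 × (-0.271933) = 0.203950 substitutions/site.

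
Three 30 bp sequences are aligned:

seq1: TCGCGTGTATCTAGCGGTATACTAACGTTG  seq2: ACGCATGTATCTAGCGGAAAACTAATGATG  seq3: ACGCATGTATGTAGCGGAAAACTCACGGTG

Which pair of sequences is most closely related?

seq1–seq2: 6/30 differ, p = 0.200, d = 0.233.
seq1–seq3: 7/30 differ, p = 0.233, d = 0.280.
seq2–seq3: 4/30 differ, p = 0.133, d = 0.147.
The smallest distance is between seq2 and seq3.

seq2 and seq3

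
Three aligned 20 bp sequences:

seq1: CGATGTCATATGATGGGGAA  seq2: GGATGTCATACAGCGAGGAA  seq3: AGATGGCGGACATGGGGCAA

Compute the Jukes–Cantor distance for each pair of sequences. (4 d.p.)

seq1–seq2: 6/20 sites differ → p = 0.3, d = −0.75 ln(1 − 0.4) = 0.383119 ≈ 0.3831.
seq1–seq3: 9/20 sites differ → p = 0.45, d = −0.75 ln(1 − 0.6) = 0.687218 ≈ 0.6872.
seq2–seq3: 8/20 sites differ → p = 0.4, d = −0.75 ln(1 − 0.533333) = 0.571605 ≈ 0.5716.

d(seq1,seq2) = 0.3831, d(seq1,seq3) = 0.6872, d(seq2,seq3) = 0.5716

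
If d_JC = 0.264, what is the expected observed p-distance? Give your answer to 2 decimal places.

p = (3/4)(1 − e^(−4d/3)) = 0.75 × (1 − e^(-0.352)) = 0.75 × (1 − 0.703280) = 0.222540.

0.22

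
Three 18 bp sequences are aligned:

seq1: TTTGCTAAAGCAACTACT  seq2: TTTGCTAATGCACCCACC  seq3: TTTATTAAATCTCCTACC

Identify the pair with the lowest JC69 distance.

seq1 and seq2

seq1–seq2: 4/18 differ, p = 0.222, d = 0.264.
seq1–seq3: 6/18 differ, p = 0.333, d = 0.441.
seq2–seq3: 6/18 differ, p = 0.333, d = 0.441.
The smallest distance is between seq1 and seq2.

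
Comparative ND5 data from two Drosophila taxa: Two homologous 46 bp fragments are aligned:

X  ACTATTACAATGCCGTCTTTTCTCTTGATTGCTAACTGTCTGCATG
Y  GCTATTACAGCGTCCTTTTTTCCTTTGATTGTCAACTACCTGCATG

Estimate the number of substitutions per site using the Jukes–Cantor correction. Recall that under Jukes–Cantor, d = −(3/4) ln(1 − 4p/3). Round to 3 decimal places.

The sequences differ at 12 of 46 sites, so p = 12/46 ≈ 0.26087.
d = −(3/4) ln(1 − 4p/3) = −0.75 ln(1 − 0.347827) = −0.75 ln(0.652173)
  = −0.75 × (-0.427445) = 0.320584 substitutions/site.

0.321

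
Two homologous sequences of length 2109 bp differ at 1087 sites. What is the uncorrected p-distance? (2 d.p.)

0.52

p = 1087/2109 = 0.515410… ≈ 0.52 (to 2 d.p.).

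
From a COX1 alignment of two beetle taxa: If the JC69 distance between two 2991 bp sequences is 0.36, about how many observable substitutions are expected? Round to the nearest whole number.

Invert JC69: p = (3/4)(1 − e^(−4d/3)) = 0.75 × (1 − e^(-0.48)) = 0.75 × (1 − 0.618783) = 0.285913.
Expected differing sites = pL ≈ 0.285913 × 2991 = 855.165783 ≈ 855.

855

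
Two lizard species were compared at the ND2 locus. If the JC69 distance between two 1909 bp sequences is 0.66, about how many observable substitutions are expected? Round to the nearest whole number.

838

Invert JC69: p = (3/4)(1 − e^(−4d/3)) = 0.75 × (1 − e^(-0.88)) = 0.75 × (1 − 0.414783) = 0.438913.
Expected differing sites = pL ≈ 0.438913 × 1909 = 837.884917 ≈ 838.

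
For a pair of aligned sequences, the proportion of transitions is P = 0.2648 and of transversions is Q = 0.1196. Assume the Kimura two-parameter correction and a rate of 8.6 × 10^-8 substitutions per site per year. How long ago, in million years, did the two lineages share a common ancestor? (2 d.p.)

3.44

Under the Kimura two-parameter model, d = −½ ln(1 − 2P − Q) − ¼ ln(1 − 2Q).
1 − 2P − Q = 0.3508, giving −½ ln(0.3508) = 0.523770.
1 − 2Q = 0.7608, giving −¼ ln(0.7608) = 0.068346.
d = 0.523770 + 0.068346 = 0.592116.
Under a molecular clock d = 2μt, so t = d/(2μ) = 0.592116 / (2 × 8.6 × 10^-8) = 3.44 million years.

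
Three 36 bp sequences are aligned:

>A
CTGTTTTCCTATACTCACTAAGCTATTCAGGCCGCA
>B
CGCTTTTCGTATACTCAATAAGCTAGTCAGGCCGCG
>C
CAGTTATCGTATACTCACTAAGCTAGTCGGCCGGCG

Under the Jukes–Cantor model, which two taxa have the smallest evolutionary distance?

A and B

A–B: 6/36 differ, p = 0.167, d = 0.188.
A–C: 8/36 differ, p = 0.222, d = 0.264.
B–C: 7/36 differ, p = 0.194, d = 0.225.
The smallest distance is between A and B.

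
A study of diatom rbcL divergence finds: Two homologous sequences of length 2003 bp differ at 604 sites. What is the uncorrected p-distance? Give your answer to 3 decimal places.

0.302

p = 604/2003 = 0.301547… ≈ 0.302 (to 3 d.p.).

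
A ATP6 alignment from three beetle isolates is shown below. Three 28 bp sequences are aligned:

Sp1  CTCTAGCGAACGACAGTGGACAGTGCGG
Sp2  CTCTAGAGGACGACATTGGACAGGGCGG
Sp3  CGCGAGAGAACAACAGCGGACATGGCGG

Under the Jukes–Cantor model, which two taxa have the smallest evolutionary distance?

Sp1 and Sp2

Sp1–Sp2: 4/28 differ, p = 0.143, d = 0.158.
Sp1–Sp3: 7/28 differ, p = 0.250, d = 0.304.
Sp2–Sp3: 7/28 differ, p = 0.250, d = 0.304.
The smallest distance is between Sp1 and Sp2.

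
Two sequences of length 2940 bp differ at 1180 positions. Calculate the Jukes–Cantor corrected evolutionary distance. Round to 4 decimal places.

0.5745

p = 1180/2940 ≈ 0.401361.
d = −(3/4) ln(1 − 4p/3) = −0.75 ln(1 − 0.535148) = −0.75 ln(0.464852)
  = −0.75 × (-0.766036) = 0.574527 substitutions/site.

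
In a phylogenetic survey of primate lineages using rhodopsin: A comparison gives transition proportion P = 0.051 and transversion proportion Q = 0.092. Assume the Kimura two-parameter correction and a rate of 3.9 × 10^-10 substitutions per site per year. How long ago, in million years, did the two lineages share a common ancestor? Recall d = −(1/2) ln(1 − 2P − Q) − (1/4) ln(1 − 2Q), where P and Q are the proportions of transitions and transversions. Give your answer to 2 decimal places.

203.42

Under the Kimura two-parameter model, d = −½ ln(1 − 2P − Q) − ¼ ln(1 − 2Q).
1 − 2P − Q = 0.806, giving −½ ln(0.806) = 0.107836.
1 − 2Q = 0.816, giving −¼ ln(0.816) = 0.050835.
d = 0.107836 + 0.050835 = 0.158671.
Under a molecular clock d = 2μt, so t = d/(2μ) = 0.158671 / (2 × 3.9 × 10^-10) = 203.42 million years.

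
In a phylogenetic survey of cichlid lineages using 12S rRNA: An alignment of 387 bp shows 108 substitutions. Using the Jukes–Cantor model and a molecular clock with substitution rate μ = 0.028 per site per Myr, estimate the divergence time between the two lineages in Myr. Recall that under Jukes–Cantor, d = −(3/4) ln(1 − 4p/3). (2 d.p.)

p = 108/387 ≈ 0.27907.
d = −(3/4) ln(1 − 4p/3) = −0.75 ln(1 − 0.372093) = −0.75 ln(0.627907)
  = −0.75 × (-0.465363) = 0.349022 substitutions/site.
Under a molecular clock d = 2μt, so t = d/(2μ) = 0.349022 / (2 × 0.028) = 6.23 Myr.

6.23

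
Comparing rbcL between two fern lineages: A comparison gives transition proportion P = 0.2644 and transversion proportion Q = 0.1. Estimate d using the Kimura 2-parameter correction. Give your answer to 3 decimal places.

0.551

Under the Kimura two-parameter model, d = −½ ln(1 − 2P − Q) − ¼ ln(1 − 2Q).
1 − 2P − Q = 0.3712, giving −½ ln(0.3712) = 0.495507.
1 − 2Q = 0.8, giving −¼ ln(0.8) = 0.055786.
d = 0.495507 + 0.055786 = 0.551293.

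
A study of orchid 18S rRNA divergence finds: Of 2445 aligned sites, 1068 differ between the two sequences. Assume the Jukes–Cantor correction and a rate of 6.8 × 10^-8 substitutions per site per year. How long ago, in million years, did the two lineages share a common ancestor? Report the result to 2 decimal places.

p = 1068/2445 ≈ 0.43681.
d = −(3/4) ln(1 − 4p/3) = −0.75 ln(1 − 0.582413) = −0.75 ln(0.417587)
  = −0.75 × (-0.873262) = 0.654947 substitutions/site.
Under a molecular clock d = 2μt, so t = d/(2μ) = 0.654947 / (2 × 6.8 × 10^-8) = 4.82 million years.

4.82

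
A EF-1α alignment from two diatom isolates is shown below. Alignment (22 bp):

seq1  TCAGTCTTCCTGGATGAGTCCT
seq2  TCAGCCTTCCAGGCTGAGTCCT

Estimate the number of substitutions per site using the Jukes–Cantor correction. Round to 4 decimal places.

0.1505

The sequences differ at 3 of 22 sites (5, 11, 14), so p = 3/22 ≈ 0.136364.
d = −(3/4) ln(1 − 4p/3) = −0.75 ln(1 − 0.181819) = −0.75 ln(0.818181)
  = −0.75 × (-0.200672) = 0.150504 substitutions/site.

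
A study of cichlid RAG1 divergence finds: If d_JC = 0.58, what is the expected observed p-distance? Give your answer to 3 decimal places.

0.404

p = (3/4)(1 − e^(−4d/3)) = 0.75 × (1 − e^(-0.773333)) = 0.75 × (1 − 0.461472) = 0.403896.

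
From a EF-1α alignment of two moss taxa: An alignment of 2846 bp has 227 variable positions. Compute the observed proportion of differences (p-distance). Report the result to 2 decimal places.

p = 227/2846 = 0.079761… ≈ 0.08 (to 2 d.p.).

0.08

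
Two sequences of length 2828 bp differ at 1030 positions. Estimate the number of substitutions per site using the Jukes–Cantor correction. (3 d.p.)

0.499

p = 1030/2828 ≈ 0.364215.
d = −(3/4) ln(1 − 4p/3) = −0.75 ln(1 − 0.48562) = −0.75 ln(0.51438)
  = −0.75 × (-0.664793) = 0.498595 substitutions/site.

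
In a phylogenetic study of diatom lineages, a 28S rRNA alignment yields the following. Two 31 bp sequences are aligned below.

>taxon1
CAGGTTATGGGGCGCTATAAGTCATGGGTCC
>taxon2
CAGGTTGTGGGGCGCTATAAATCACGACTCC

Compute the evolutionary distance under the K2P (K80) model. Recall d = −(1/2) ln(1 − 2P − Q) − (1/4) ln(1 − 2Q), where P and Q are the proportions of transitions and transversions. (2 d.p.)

Of 31 sites, 4 differences are transitions and 1 are transversions, so P = 4/31 ≈ 0.129032 and Q = 1/31 ≈ 0.032258.
Under the Kimura two-parameter model, d = −½ ln(1 − 2P − Q) − ¼ ln(1 − 2Q).
1 − 2P − Q = 0.709678, giving −½ ln(0.709678) = 0.171472.
1 − 2Q = 0.935484, giving −¼ ln(0.935484) = 0.016673.
d = 0.171472 + 0.016673 = 0.188145.

0.19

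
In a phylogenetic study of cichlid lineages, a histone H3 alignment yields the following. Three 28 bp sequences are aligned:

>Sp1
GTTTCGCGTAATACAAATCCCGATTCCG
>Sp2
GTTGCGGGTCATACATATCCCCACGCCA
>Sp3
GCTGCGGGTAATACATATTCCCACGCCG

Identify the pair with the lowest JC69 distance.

Sp1–Sp2: 8/28 differ, p = 0.286, d = 0.360.
Sp1–Sp3: 8/28 differ, p = 0.286, d = 0.360.
Sp2–Sp3: 4/28 differ, p = 0.143, d = 0.158.
The smallest distance is between Sp2 and Sp3.

Sp2 and Sp3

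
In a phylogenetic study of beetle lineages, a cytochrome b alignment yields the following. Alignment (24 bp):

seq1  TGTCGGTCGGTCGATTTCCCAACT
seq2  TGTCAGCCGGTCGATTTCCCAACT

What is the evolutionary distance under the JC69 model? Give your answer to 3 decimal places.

The sequences differ at 2 of 24 sites (5, 7), so p = 2/24 ≈ 0.083333.
d = −(3/4) ln(1 − 4p/3) = −0.75 ln(1 − 0.111111) = −0.75 ln(0.888889)
  = −0.75 × (-0.117783) = 0.088337 substitutions/site.

0.088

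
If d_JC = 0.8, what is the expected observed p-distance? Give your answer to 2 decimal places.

p = (3/4)(1 − e^(−4d/3)) = 0.75 × (1 − e^(-1.066667)) = 0.75 × (1 − 0.344154) = 0.491885.

0.49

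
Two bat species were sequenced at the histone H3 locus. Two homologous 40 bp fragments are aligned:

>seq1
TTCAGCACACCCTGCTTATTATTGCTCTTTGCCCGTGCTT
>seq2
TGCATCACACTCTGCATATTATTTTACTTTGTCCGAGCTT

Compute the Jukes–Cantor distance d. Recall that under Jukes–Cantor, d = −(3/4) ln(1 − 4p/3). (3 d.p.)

0.268

The sequences differ at 9 of 40 sites (2, 5, 11, 16, 24, 25, 26, 32, 36), so p = 9/40 = 0.225.
d = −(3/4) ln(1 − 4p/3) = −0.75 ln(1 − 0.3) = −0.75 ln(0.7)
  = −0.75 × (-0.356675) = 0.267506 substitutions/site.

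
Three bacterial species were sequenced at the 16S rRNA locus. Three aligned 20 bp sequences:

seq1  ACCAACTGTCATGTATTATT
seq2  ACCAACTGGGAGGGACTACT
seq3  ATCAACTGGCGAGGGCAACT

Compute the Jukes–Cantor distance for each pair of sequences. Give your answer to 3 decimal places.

d(seq1,seq2) = 0.383, d(seq1,seq3) = 0.687, d(seq2,seq3) = 0.383

seq1–seq2: 6/20 sites differ → p = 0.3, d = −0.75 ln(1 − 0.4) = 0.383119 ≈ 0.383.
seq1–seq3: 9/20 sites differ → p = 0.45, d = −0.75 ln(1 − 0.6) = 0.687218 ≈ 0.687.
seq2–seq3: 6/20 sites differ → p = 0.3, d = −0.75 ln(1 − 0.4) = 0.383119 ≈ 0.383.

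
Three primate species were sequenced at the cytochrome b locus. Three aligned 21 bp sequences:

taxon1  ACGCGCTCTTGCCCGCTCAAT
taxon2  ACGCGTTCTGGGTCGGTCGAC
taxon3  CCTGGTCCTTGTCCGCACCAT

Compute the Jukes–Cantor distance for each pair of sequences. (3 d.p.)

d(taxon1,taxon2) = 0.441, d(taxon1,taxon3) = 0.532, d(taxon2,taxon3) = 0.899

taxon1–taxon2: 7/21 sites differ → p ≈ 0.333333, d = −0.75 ln(1 − 0.444444) = 0.440839 ≈ 0.441.
taxon1–taxon3: 8/21 sites differ → p ≈ 0.380952, d = −0.75 ln(1 − 0.507936) = 0.531860 ≈ 0.532.
taxon2–taxon3: 11/21 sites differ → p ≈ 0.52381, d = −0.75 ln(1 − 0.698413) = 0.899023 ≈ 0.899.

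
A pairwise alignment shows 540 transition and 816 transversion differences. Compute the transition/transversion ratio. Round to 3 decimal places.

0.662

R = 540/816 = 0.661764… ≈ 0.662 (to 3 d.p.).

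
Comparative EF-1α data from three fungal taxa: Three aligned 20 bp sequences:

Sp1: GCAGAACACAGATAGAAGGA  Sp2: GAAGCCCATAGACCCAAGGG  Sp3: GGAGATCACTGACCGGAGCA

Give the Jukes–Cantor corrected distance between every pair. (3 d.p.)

Sp1–Sp2: 8/20 sites differ → p = 0.4, d = −0.75 ln(1 − 0.533333) = 0.571605 ≈ 0.572.
Sp1–Sp3: 7/20 sites differ → p = 0.35, d = −0.75 ln(1 − 0.466667) = 0.471457 ≈ 0.471.
Sp2–Sp3: 9/20 sites differ → p = 0.45, d = −0.75 ln(1 − 0.6) = 0.687218 ≈ 0.687.

d(Sp1,Sp2) = 0.572, d(Sp1,Sp3) = 0.471, d(Sp2,Sp3) = 0.687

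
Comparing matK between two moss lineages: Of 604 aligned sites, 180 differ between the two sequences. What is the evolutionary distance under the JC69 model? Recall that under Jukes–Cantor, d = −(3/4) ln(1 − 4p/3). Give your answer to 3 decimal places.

0.380

p = 180/604 ≈ 0.298013.
d = −(3/4) ln(1 − 4p/3) = −0.75 ln(1 − 0.397351) = −0.75 ln(0.602649)
  = −0.75 × (-0.506420) = 0.379815 substitutions/site.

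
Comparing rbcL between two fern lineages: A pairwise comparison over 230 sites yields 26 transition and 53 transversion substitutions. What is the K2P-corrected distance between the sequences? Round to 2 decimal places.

P = 26/230 ≈ 0.113043 and Q = 53/230 ≈ 0.230435.
Under the Kimura two-parameter model, d = −½ ln(1 − 2P − Q) − ¼ ln(1 − 2Q).
1 − 2P − Q = 0.543479, giving −½ ln(0.543479) = 0.304882.
1 − 2Q = 0.53913, giving −¼ ln(0.53913) = 0.154450.
d = 0.304882 + 0.154450 = 0.459332.

0.46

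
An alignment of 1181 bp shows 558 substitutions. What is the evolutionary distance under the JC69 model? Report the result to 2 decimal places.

p = 558/1181 ≈ 0.472481.
d = −(3/4) ln(1 − 4p/3) = −0.75 ln(1 − 0.629975) = −0.75 ln(0.370025)
  = −0.75 × (-0.994185) = 0.745639 substitutions/site.

0.75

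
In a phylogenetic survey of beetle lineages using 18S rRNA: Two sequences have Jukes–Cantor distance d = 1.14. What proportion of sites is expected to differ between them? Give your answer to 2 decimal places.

0.59

p = (3/4)(1 − e^(−4d/3)) = 0.75 × (1 − e^(-1.52)) = 0.75 × (1 − 0.218712) = 0.585966.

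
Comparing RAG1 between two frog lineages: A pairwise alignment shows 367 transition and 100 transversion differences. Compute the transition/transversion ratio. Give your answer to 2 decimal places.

3.67

R = 367/100 = 3.67.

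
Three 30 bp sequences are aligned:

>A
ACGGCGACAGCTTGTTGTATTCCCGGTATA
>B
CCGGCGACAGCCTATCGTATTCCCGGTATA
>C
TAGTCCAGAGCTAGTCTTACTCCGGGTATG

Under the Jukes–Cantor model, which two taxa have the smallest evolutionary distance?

A and B

A–B: 4/30 differ, p = 0.133, d = 0.147.
A–C: 11/30 differ, p = 0.367, d = 0.503.
B–C: 12/30 differ, p = 0.400, d = 0.572.
The smallest distance is between A and B.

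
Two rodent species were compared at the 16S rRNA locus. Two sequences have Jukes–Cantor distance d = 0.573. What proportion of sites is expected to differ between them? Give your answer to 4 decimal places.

p = (3/4)(1 − e^(−4d/3)) = 0.75 × (1 − e^(-0.764)) = 0.75 × (1 − 0.465799) = 0.400651.

0.4007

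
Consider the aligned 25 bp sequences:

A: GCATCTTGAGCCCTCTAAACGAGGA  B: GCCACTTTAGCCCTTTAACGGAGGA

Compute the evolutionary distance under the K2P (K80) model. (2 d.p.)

0.29

Of 25 sites, 1 differences are transitions and 5 are transversions, so P = 1/25 = 0.04 and Q = 5/25 = 0.2.
Under the Kimura two-parameter model, d = −½ ln(1 − 2P − Q) − ¼ ln(1 − 2Q).
1 − 2P − Q = 0.72, giving −½ ln(0.72) = 0.164252.
1 − 2Q = 0.6, giving −¼ ln(0.6) = 0.127706.
d = 0.164252 + 0.127706 = 0.291958.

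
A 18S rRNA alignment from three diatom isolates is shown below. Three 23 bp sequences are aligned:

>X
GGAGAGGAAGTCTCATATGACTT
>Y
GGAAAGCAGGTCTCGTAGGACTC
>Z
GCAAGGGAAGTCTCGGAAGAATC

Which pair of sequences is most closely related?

X–Y: 6/23 differ, p = 0.261, d = 0.321.
X–Z: 8/23 differ, p = 0.348, d = 0.467.
Y–Z: 7/23 differ, p = 0.304, d = 0.390.
The smallest distance is between X and Y.

X and Y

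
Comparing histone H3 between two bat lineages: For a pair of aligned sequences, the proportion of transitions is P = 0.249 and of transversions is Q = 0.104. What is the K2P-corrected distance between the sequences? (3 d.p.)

Under the Kimura two-parameter model, d = −½ ln(1 − 2P − Q) − ¼ ln(1 − 2Q).
1 − 2P − Q = 0.398, giving −½ ln(0.398) = 0.460652.
1 − 2Q = 0.792, giving −¼ ln(0.792) = 0.058298.
d = 0.460652 + 0.058298 = 0.518950.

0.519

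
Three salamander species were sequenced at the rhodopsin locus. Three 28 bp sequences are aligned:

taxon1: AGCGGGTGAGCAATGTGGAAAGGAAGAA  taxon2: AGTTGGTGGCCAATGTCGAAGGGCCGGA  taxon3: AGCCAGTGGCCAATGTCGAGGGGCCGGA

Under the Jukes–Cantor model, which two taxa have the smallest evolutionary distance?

taxon1–taxon2: 9/28 differ, p = 0.321, d = 0.420.
taxon1–taxon3: 10/28 differ, p = 0.357, d = 0.485.
taxon2–taxon3: 4/28 differ, p = 0.143, d = 0.158.
The smallest distance is between taxon2 and taxon3.

taxon2 and taxon3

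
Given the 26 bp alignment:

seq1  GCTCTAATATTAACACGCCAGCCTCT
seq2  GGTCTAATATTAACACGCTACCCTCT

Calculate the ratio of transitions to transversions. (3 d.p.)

Transitions are A↔G and C↔T; transversions are all other mismatches.
Transitions: 1. Transversions: 2.
R = 1/2 = 0.500.

0.500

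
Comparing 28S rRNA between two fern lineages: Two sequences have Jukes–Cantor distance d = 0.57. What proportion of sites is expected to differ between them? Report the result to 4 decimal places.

p = (3/4)(1 − e^(−4d/3)) = 0.75 × (1 − e^(-0.76)) = 0.75 × (1 − 0.467666) = 0.399251.

0.3993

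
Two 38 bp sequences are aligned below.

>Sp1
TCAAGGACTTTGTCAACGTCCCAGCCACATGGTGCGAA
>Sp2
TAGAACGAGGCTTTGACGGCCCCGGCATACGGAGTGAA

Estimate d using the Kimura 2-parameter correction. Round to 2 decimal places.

Of 38 sites, 9 differences are transitions and 10 are transversions, so P = 9/38 ≈ 0.236842 and Q = 10/38 ≈ 0.263158.
Under the Kimura two-parameter model, d = −½ ln(1 − 2P − Q) − ¼ ln(1 − 2Q).
1 − 2P − Q = 0.263158, giving −½ ln(0.263158) = 0.667500.
1 − 2Q = 0.473684, giving −¼ ln(0.473684) = 0.186804.
d = 0.667500 + 0.186804 = 0.854304.

0.85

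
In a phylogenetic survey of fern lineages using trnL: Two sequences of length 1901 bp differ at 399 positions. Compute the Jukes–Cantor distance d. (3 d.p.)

p = 399/1901 ≈ 0.20989.
d = −(3/4) ln(1 − 4p/3) = −0.75 ln(1 − 0.279853) = −0.75 ln(0.720147)
  = −0.75 × (-0.328300) = 0.246225 substitutions/site.

0.246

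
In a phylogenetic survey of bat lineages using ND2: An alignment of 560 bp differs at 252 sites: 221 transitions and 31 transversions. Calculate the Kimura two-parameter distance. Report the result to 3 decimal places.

0.960

P = 221/560 ≈ 0.394643 and Q = 31/560 ≈ 0.055357.
Under the Kimura two-parameter model, d = −½ ln(1 − 2P − Q) − ¼ ln(1 − 2Q).
1 − 2P − Q = 0.155357, giving −½ ln(0.155357) = 0.931015.
1 − 2Q = 0.889286, giving −¼ ln(0.889286) = 0.029334.
d = 0.931015 + 0.029334 = 0.960349.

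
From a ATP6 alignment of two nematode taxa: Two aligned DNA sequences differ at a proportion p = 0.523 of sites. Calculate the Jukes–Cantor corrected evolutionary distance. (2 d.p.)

d = −(3/4) ln(1 − 4p/3) = −0.75 ln(1 − 0.697333) = −0.75 ln(0.302667)
  = −0.75 × (-1.195122) = 0.896342 substitutions/site.

0.90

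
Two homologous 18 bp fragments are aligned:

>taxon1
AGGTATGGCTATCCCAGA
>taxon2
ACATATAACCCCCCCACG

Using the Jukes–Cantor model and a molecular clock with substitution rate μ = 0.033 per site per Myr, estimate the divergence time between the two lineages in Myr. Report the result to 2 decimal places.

12.48

The sequences differ at 9 of 18 sites (2, 3, 7, 8, 10, 11, 12, 17, 18), so p = 9/18 = 0.5.
d = −(3/4) ln(1 − 4p/3) = −0.75 ln(1 − 0.666667) = −0.75 ln(0.333333)
  = −0.75 × (-1.098613) = 0.823960 substitutions/site.
Under a molecular clock d = 2μt, so t = d/(2μ) = 0.823960 / (2 × 0.033) = 12.48 Myr.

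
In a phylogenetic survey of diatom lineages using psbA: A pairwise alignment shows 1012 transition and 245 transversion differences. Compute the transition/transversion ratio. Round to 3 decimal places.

R = 1012/245 = 4.130612… ≈ 4.131 (to 3 d.p.).

4.131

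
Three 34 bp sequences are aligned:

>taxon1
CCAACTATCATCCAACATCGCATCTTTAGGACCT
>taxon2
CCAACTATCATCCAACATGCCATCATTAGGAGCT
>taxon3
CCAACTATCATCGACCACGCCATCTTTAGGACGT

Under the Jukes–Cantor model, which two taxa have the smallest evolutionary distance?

taxon1 and taxon2

taxon1–taxon2: 4/34 differ, p = 0.118, d = 0.128.
taxon1–taxon3: 6/34 differ, p = 0.176, d = 0.201.
taxon2–taxon3: 6/34 differ, p = 0.176, d = 0.201.
The smallest distance is between taxon1 and taxon2.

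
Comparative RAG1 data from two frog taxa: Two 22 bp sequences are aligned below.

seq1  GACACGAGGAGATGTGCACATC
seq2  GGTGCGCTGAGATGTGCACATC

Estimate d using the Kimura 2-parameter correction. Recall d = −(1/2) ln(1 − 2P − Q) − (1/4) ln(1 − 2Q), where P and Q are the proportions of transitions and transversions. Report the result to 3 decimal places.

0.276

Of 22 sites, 3 differences are transitions and 2 are transversions, so P = 3/22 ≈ 0.136364 and Q = 2/22 ≈ 0.090909.
Under the Kimura two-parameter model, d = −½ ln(1 − 2P − Q) − ¼ ln(1 − 2Q).
1 − 2P − Q = 0.636363, giving −½ ln(0.636363) = 0.225993.
1 − 2Q = 0.818182, giving −¼ ln(0.818182) = 0.050168.
d = 0.225993 + 0.050168 = 0.276161.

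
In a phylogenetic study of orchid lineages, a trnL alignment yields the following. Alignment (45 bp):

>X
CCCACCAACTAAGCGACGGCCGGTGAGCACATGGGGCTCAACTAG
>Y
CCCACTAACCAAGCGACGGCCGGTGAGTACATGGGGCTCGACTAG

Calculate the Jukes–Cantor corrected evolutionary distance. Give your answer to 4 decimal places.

The sequences differ at 4 of 45 sites (6, 10, 28, 40), so p = 4/45 ≈ 0.088889.
d = −(3/4) ln(1 − 4p/3) = −0.75 ln(1 − 0.118519) = −0.75 ln(0.881481)
  = −0.75 × (-0.126152) = 0.094614 substitutions/site.

0.0946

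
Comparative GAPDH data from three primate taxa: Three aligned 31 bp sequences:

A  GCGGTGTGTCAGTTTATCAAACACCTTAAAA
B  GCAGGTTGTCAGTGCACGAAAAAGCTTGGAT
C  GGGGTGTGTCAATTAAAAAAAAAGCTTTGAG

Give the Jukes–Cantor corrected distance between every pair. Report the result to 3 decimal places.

A–B: 12/31 sites differ → p ≈ 0.387097, d = −0.75 ln(1 − 0.516129) = 0.544453 ≈ 0.544.
A–C: 10/31 sites differ → p ≈ 0.322581, d = −0.75 ln(1 − 0.430108) = 0.421731 ≈ 0.422.
B–C: 11/31 sites differ → p ≈ 0.354839, d = −0.75 ln(1 − 0.473119) = 0.480585 ≈ 0.481.

d(A,B) = 0.544, d(A,C) = 0.422, d(B,C) = 0.481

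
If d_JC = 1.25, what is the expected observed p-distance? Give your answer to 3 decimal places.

0.608

p = (3/4)(1 − e^(−4d/3)) = 0.75 × (1 − e^(-1.666667)) = 0.75 × (1 − 0.188876) = 0.608343.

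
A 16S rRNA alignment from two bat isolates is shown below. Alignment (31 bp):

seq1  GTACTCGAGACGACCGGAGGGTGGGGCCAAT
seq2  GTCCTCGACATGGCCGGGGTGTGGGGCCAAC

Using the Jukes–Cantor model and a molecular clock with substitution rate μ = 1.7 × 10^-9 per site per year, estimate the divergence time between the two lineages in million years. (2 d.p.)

The sequences differ at 7 of 31 sites (3, 9, 11, 13, 18, 20, 31), so p = 7/31 ≈ 0.225806.
d = −(3/4) ln(1 − 4p/3) = −0.75 ln(1 − 0.301075) = −0.75 ln(0.698925)
  = −0.75 × (-0.358212) = 0.268659 substitutions/site.
Under a molecular clock d = 2μt, so t = d/(2μ) = 0.268659 / (2 × 1.7 × 10^-9) = 79.02 million years.

79.02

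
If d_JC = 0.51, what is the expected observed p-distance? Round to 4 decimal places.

p = (3/4)(1 − e^(−4d/3)) = 0.75 × (1 − e^(-0.68)) = 0.75 × (1 − 0.506617) = 0.370037.

0.3700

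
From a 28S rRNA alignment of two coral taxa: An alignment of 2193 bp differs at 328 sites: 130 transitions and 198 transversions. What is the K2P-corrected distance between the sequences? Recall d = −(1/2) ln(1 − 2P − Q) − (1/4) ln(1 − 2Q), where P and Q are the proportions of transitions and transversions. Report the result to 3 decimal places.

0.167

P = 130/2193 ≈ 0.05928 and Q = 198/2193 ≈ 0.090287.
Under the Kimura two-parameter model, d = −½ ln(1 − 2P − Q) − ¼ ln(1 − 2Q).
1 − 2P − Q = 0.791153, giving −½ ln(0.791153) = 0.117132.
1 − 2Q = 0.819426, giving −¼ ln(0.819426) = 0.049788.
d = 0.117132 + 0.049788 = 0.166920.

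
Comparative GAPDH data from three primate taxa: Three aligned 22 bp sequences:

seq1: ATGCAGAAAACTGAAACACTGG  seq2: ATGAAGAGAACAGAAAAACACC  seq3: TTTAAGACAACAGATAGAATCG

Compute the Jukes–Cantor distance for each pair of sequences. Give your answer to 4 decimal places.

seq1–seq2: 7/22 sites differ → p ≈ 0.318182, d = −0.75 ln(1 − 0.424243) = 0.414052 ≈ 0.4141.
seq1–seq3: 9/22 sites differ → p ≈ 0.409091, d = −0.75 ln(1 − 0.545455) = 0.591344 ≈ 0.5913.
seq2–seq3: 8/22 sites differ → p ≈ 0.363636, d = −0.75 ln(1 − 0.484848) = 0.497470 ≈ 0.4975.

d(seq1,seq2) = 0.4141, d(seq1,seq3) = 0.5913, d(seq2,seq3) = 0.4975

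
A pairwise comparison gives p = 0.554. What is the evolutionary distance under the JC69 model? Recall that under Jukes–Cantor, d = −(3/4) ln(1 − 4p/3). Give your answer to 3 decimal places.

d = −(3/4) ln(1 − 4p/3) = −0.75 ln(1 − 0.738667) = −0.75 ln(0.261333)
  = −0.75 × (-1.341960) = 1.006470 substitutions/site.

1.006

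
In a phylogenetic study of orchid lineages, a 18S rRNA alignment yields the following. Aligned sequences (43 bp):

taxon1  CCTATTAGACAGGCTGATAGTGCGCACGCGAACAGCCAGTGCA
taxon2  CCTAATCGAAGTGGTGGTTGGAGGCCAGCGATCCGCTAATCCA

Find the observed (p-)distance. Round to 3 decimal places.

0.419

The sequences differ at 18 of 43 positions.
p = 18/43 = 0.418604… ≈ 0.419 (to 3 d.p.).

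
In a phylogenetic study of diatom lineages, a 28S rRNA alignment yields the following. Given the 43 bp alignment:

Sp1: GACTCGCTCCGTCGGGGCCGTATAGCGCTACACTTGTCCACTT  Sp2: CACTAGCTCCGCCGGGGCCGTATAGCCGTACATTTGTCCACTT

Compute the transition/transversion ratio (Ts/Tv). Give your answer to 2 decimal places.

Transitions are A↔G and C↔T; transversions are all other mismatches.
Transitions: 2. Transversions: 4.
R = 2/4 = 0.50.

0.50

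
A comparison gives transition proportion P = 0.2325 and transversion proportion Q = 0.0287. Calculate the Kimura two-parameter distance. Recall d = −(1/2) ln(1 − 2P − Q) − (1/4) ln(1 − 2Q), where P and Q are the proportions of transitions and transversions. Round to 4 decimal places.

0.3551

Under the Kimura two-parameter model, d = −½ ln(1 − 2P − Q) − ¼ ln(1 − 2Q).
1 − 2P − Q = 0.5063, giving −½ ln(0.5063) = 0.340313.
1 − 2Q = 0.9426, giving −¼ ln(0.9426) = 0.014778.
d = 0.340313 + 0.014778 = 0.355091.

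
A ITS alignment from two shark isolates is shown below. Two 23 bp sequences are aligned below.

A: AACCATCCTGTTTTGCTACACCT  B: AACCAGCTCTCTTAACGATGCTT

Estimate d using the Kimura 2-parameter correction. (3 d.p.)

Of 23 sites, 7 differences are transitions and 4 are transversions, so P = 7/23 ≈ 0.304348 and Q = 4/23 ≈ 0.173913.
Under the Kimura two-parameter model, d = −½ ln(1 − 2P − Q) − ¼ ln(1 − 2Q).
1 − 2P − Q = 0.217391, giving −½ ln(0.217391) = 0.763029.
1 − 2Q = 0.652174, giving −¼ ln(0.652174) = 0.106861.
d = 0.763029 + 0.106861 = 0.869890.

0.870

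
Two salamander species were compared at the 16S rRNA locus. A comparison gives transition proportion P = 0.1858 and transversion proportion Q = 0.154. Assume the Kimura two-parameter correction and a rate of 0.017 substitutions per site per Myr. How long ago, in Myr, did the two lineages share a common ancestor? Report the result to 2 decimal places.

13.67

Under the Kimura two-parameter model, d = −½ ln(1 − 2P − Q) − ¼ ln(1 − 2Q).
1 − 2P − Q = 0.4744, giving −½ ln(0.4744) = 0.372852.
1 − 2Q = 0.692, giving −¼ ln(0.692) = 0.092042.
d = 0.372852 + 0.092042 = 0.464894.
Under a molecular clock d = 2μt, so t = d/(2μ) = 0.464894 / (2 × 0.017) = 13.67 Myr.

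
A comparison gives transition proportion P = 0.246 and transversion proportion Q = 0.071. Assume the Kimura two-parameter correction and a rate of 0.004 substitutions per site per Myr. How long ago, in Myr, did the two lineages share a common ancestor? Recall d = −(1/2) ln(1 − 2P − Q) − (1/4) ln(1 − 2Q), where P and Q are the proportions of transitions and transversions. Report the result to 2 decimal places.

56.52

Under the Kimura two-parameter model, d = −½ ln(1 − 2P − Q) − ¼ ln(1 − 2Q).
1 − 2P − Q = 0.437, giving −½ ln(0.437) = 0.413911.
1 − 2Q = 0.858, giving −¼ ln(0.858) = 0.038288.
d = 0.413911 + 0.038288 = 0.452199.
Under a molecular clock d = 2μt, so t = d/(2μ) = 0.452199 / (2 × 0.004) = 56.52 Myr.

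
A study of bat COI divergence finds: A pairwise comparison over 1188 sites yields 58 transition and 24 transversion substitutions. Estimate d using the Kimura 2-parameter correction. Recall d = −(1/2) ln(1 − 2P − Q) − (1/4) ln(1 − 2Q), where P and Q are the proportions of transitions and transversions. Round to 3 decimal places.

P = 58/1188 ≈ 0.048822 and Q = 24/1188 ≈ 0.020202.
Under the Kimura two-parameter model, d = −½ ln(1 − 2P − Q) − ¼ ln(1 − 2Q).
1 − 2P − Q = 0.882154, giving −½ ln(0.882154) = 0.062694.
1 − 2Q = 0.959596, giving −¼ ln(0.959596) = 0.010311.
d = 0.062694 + 0.010311 = 0.073005.

0.073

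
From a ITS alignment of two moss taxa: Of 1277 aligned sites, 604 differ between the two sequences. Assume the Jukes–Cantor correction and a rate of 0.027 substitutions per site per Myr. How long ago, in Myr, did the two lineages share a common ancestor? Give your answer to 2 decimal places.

13.83

p = 604/1277 ≈ 0.472984.
d = −(3/4) ln(1 − 4p/3) = −0.75 ln(1 − 0.630645) = −0.75 ln(0.369355)
  = −0.75 × (-0.995997) = 0.746998 substitutions/site.
Under a molecular clock d = 2μt, so t = d/(2μ) = 0.746998 / (2 × 0.027) = 13.83 Myr.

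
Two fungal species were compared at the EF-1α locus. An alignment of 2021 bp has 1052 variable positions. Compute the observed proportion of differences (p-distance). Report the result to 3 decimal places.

0.521

p = 1052/2021 = 0.520534… ≈ 0.521 (to 3 d.p.).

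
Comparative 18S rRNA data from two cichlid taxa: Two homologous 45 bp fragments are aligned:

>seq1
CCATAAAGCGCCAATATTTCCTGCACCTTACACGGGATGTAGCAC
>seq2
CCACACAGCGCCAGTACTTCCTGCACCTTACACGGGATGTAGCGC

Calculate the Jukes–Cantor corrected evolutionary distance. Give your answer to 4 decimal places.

The sequences differ at 5 of 45 sites (4, 6, 14, 17, 44), so p = 5/45 ≈ 0.111111.
d = −(3/4) ln(1 − 4p/3) = −0.75 ln(1 − 0.148148) = −0.75 ln(0.851852)
  = −0.75 × (-0.160342) = 0.120257 substitutions/site.

0.1203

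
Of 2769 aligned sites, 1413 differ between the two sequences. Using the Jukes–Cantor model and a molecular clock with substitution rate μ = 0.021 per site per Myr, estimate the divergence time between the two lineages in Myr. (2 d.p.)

p = 1413/2769 ≈ 0.510293.
d = −(3/4) ln(1 − 4p/3) = −0.75 ln(1 − 0.680391) = −0.75 ln(0.319609)
  = −0.75 × (-1.140657) = 0.855493 substitutions/site.
Under a molecular clock d = 2μt, so t = d/(2μ) = 0.855493 / (2 × 0.021) = 20.37 Myr.

20.37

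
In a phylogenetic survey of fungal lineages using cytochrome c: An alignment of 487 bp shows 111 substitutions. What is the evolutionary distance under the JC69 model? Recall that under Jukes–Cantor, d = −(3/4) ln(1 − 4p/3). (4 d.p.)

0.2717

p = 111/487 ≈ 0.227926.
d = −(3/4) ln(1 − 4p/3) = −0.75 ln(1 − 0.303901) = −0.75 ln(0.696099)
  = −0.75 × (-0.362263) = 0.271697 substitutions/site.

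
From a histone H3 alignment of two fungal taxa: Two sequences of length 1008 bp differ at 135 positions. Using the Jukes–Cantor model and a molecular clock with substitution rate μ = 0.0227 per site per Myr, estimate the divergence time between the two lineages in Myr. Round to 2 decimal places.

p = 135/1008 ≈ 0.133929.
d = −(3/4) ln(1 − 4p/3) = −0.75 ln(1 − 0.178572) = −0.75 ln(0.821428)
  = −0.75 × (-0.196711) = 0.147533 substitutions/site.
Under a molecular clock d = 2μt, so t = d/(2μ) = 0.147533 / (2 × 0.0227) = 3.25 Myr.

3.25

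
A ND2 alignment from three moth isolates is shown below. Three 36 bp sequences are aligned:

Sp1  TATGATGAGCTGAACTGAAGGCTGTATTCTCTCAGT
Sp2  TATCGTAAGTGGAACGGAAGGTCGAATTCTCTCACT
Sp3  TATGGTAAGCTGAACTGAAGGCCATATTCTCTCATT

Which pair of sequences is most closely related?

Sp1–Sp2: 10/36 differ, p = 0.278, d = 0.347.
Sp1–Sp3: 5/36 differ, p = 0.139, d = 0.154.
Sp2–Sp3: 8/36 differ, p = 0.222, d = 0.264.
The smallest distance is between Sp1 and Sp3.

Sp1 and Sp3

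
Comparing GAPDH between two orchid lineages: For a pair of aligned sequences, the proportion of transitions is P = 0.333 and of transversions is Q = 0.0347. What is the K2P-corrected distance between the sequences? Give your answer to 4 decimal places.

Under the Kimura two-parameter model, d = −½ ln(1 − 2P − Q) − ¼ ln(1 − 2Q).
1 − 2P − Q = 0.2993, giving −½ ln(0.2993) = 0.603154.
1 − 2Q = 0.9306, giving −¼ ln(0.9306) = 0.017981.
d = 0.603154 + 0.017981 = 0.621135.

0.6211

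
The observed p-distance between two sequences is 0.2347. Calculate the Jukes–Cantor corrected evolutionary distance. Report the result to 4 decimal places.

0.2815

d = −(3/4) ln(1 − 4p/3) = −0.75 ln(1 − 0.312933) = −0.75 ln(0.687067)
  = −0.75 × (-0.375323) = 0.281492 substitutions/site.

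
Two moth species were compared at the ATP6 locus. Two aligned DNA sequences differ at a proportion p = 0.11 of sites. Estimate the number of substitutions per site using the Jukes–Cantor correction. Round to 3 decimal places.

0.119

d = −(3/4) ln(1 − 4p/3) = −0.75 ln(1 − 0.146667) = −0.75 ln(0.853333)
  = −0.75 × (-0.158605) = 0.118954 substitutions/site.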